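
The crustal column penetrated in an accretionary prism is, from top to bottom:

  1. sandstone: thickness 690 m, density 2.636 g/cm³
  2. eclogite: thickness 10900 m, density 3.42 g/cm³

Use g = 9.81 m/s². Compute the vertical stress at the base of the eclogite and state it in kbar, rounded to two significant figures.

3.8 kbar

sandstone: 2636 kg/m³ × 9.81 m/s² × 690 m = 1.784×10^7 Pa = 0.1784 kbar
eclogite: 3420 kg/m³ × 9.81 m/s² × 10900 m = 3.657×10^8 Pa = 3.657 kbar
Total = 0.1784 + 3.657 = 3.8354 kbar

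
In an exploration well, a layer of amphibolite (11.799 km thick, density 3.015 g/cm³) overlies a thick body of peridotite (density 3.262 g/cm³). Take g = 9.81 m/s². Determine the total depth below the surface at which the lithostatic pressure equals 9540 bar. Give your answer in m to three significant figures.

Pressure at base of upper layers: 3015×9.81×11799 = 3.490×10^8 Pa = 3490 bar
Remaining pressure to be supplied by peridotite: 9.540×10^8 − 3.490×10^8 = 6.050×10^8 Pa
Additional depth in peridotite = 6.050×10^8 Pa / (3262 kg/m³ × 9.81 m/s²) = 18907 m
Total depth = 11799 m + 18907 m = 30706 m

30700 m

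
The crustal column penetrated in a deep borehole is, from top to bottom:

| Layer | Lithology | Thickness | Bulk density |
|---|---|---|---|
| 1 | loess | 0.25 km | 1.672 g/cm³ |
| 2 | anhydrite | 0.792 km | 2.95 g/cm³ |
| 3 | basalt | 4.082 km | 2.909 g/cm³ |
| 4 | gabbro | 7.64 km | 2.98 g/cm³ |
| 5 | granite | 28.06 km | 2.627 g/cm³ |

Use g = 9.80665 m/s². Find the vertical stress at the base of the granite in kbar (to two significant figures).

loess: 1672 kg/m³ × 9.80665 m/s² × 250 m = 4.099×10^6 Pa = 0.04099 kbar
anhydrite: 2950 kg/m³ × 9.80665 m/s² × 792 m = 2.291×10^7 Pa = 0.2291 kbar
basalt: 2909 kg/m³ × 9.80665 m/s² × 4082 m = 1.164×10^8 Pa = 1.164 kbar
gabbro: 2980 kg/m³ × 9.80665 m/s² × 7640 m = 2.233×10^8 Pa = 2.233 kbar
granite: 2627 kg/m³ × 9.80665 m/s² × 28060 m = 7.229×10^8 Pa = 7.229 kbar
Total = 0.04099 + 0.2291 + 1.164 + 2.233 + 7.229 = 10.896 kbar

11 kbar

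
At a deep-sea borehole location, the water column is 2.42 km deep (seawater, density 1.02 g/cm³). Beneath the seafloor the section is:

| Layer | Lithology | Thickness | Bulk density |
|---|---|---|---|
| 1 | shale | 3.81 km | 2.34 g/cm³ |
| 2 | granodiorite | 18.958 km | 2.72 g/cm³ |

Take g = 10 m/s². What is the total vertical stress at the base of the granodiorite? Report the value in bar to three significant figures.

seawater: 1020 kg/m³ × 10 m/s² × 2420 m = 2.468×10^7 Pa = 246.8 bar
shale: 2340 kg/m³ × 10 m/s² × 3810 m = 8.915×10^7 Pa = 891.5 bar
granodiorite: 2720 kg/m³ × 10 m/s² × 18958 m = 5.157×10^8 Pa = 5157 bar
Total = 246.8 + 891.5 + 5157 = 6295.0 bar

6290 bar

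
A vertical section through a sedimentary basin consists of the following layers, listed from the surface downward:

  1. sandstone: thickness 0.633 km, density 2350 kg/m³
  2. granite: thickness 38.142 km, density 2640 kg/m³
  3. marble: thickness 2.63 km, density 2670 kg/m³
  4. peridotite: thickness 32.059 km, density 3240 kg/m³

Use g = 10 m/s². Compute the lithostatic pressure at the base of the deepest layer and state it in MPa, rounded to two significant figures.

sandstone: 2350 kg/m³ × 10 m/s² × 633 m = 1.488×10^7 Pa = 14.88 MPa
granite: 2640 kg/m³ × 10 m/s² × 38142 m = 1.007×10^9 Pa = 1007 MPa
marble: 2670 kg/m³ × 10 m/s² × 2630 m = 7.022×10^7 Pa = 70.22 MPa
peridotite: 3240 kg/m³ × 10 m/s² × 32059 m = 1.039×10^9 Pa = 1039 MPa
Total = 14.88 + 1007 + 70.22 + 1039 = 2130.8 MPa

2100 MPa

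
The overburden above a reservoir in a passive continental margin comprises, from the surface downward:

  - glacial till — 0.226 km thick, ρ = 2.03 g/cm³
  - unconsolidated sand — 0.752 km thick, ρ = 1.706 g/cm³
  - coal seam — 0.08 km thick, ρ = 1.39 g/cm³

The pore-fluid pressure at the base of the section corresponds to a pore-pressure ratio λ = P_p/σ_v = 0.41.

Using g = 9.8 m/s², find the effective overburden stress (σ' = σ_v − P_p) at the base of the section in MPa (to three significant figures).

10.7 MPa

Overburden (lithostatic) stress σ_v:
glacial till: 2030 kg/m³ × 9.8 m/s² × 226 m = 4.496×10^6 Pa = 4.496 MPa
unconsolidated sand: 1706 kg/m³ × 9.8 m/s² × 752 m = 1.257×10^7 Pa = 12.57 MPa
coal seam: 1390 kg/m³ × 9.8 m/s² × 80 m = 1.090×10^6 Pa = 1.090 MPa
Total = 4.496 + 12.57 + 1.090 = 18.158 MPa
Pore pressure P_p = λ·σ_v = 0.41 × 18.16 MPa = 7.445 MPa
Effective stress σ' = σ_v − P_p = 18.16 − 7.445 = 10.713 MPa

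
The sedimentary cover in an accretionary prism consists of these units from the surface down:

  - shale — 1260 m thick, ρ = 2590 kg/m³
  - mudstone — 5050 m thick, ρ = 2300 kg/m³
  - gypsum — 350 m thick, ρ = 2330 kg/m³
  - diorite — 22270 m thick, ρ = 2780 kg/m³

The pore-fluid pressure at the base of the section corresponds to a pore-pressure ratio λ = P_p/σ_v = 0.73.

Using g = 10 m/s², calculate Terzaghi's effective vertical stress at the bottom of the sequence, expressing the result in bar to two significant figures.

Overburden (lithostatic) stress σ_v:
shale: 2590 kg/m³ × 10 m/s² × 1260 m = 3.263×10^7 Pa = 32.63 MPa
mudstone: 2300 kg/m³ × 10 m/s² × 5050 m = 1.161×10^8 Pa = 116.2 MPa
gypsum: 2330 kg/m³ × 10 m/s² × 350 m = 8.155×10^6 Pa = 8.155 MPa
diorite: 2780 kg/m³ × 10 m/s² × 22270 m = 6.191×10^8 Pa = 619.1 MPa
Total = 32.63 + 116.2 + 8.155 + 619.1 = 776.04 MPa
Pore pressure P_p = λ·σ_v = 0.73 × 776.0 MPa = 566.5 MPa
Effective stress σ' = σ_v − P_p = 776.0 − 566.5 = 209.53 MPa = 2095.3 bar

2100 bar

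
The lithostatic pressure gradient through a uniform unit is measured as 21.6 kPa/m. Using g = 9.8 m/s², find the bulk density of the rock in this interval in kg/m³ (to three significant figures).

ρ = (dP/dz)/g = 21.6 kPa/m / 9.8 m/s² = 21600 Pa/m / 9.8 m/s² = 2204.1 kg/m³

2200 kg/m³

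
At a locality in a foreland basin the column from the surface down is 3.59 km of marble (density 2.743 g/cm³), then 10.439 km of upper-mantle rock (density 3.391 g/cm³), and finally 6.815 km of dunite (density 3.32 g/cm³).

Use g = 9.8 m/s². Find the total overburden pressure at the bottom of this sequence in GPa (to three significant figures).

marble: 2743 kg/m³ × 9.8 m/s² × 3590 m = 9.650×10^7 Pa = 0.09650 GPa
upper-mantle rock: 3391 kg/m³ × 9.8 m/s² × 10439 m = 3.469×10^8 Pa = 0.3469 GPa
dunite: 3320 kg/m³ × 9.8 m/s² × 6815 m = 2.217×10^8 Pa = 0.2217 GPa
Total = 0.09650 + 0.3469 + 0.2217 = 0.66514 GPa

0.665 GPa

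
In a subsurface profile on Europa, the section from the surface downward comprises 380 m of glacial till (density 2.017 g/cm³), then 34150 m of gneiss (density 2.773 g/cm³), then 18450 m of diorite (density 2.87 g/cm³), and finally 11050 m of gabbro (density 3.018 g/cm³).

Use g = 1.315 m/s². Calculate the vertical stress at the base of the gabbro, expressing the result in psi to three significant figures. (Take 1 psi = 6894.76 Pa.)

glacial till: 2017 kg/m³ × 1.315 m/s² × 380 m = 1.008×10^6 Pa = 146.2 psi
gneiss: 2773 kg/m³ × 1.315 m/s² × 34150 m = 1.245×10^8 Pa = 18061 psi
diorite: 2870 kg/m³ × 1.315 m/s² × 18450 m = 6.963×10^7 Pa = 10099 psi
gabbro: 3018 kg/m³ × 1.315 m/s² × 11050 m = 4.385×10^7 Pa = 6360 psi
Total = 146.2 + 18061 + 10099 + 6360 = 34667 psi

34700 psi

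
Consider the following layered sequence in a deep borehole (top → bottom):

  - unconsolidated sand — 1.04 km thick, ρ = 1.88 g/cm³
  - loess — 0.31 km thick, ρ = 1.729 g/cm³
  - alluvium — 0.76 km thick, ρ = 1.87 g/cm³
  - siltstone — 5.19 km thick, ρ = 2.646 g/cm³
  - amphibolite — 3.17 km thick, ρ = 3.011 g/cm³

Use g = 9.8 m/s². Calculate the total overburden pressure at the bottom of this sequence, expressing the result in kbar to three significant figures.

unconsolidated sand: 1880 kg/m³ × 9.8 m/s² × 1040 m = 1.916×10^7 Pa = 0.1916 kbar
loess: 1729 kg/m³ × 9.8 m/s² × 310 m = 5.253×10^6 Pa = 0.05253 kbar
alluvium: 1870 kg/m³ × 9.8 m/s² × 760 m = 1.393×10^7 Pa = 0.1393 kbar
siltstone: 2646 kg/m³ × 9.8 m/s² × 5190 m = 1.346×10^8 Pa = 1.346 kbar
amphibolite: 3011 kg/m³ × 9.8 m/s² × 3170 m = 9.354×10^7 Pa = 0.9354 kbar
Total = 0.1916 + 0.05253 + 0.1393 + 1.346 + 0.9354 = 2.6646 kbar

2.66 kbar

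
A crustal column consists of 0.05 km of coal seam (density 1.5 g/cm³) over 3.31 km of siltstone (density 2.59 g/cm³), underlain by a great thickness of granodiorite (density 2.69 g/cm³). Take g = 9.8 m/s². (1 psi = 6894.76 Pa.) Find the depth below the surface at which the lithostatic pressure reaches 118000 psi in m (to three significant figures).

Pressure at base of upper layers: 1500×9.8×50 + 2590×9.8×3310 = 8.475×10^7 Pa = 12292 psi
Remaining pressure to be supplied by granodiorite: 8.136×10^8 − 8.475×10^7 = 7.288×10^8 Pa
Additional depth in granodiorite = 7.288×10^8 Pa / (2690 kg/m³ × 9.8 m/s²) = 27647 m
Total depth = 3360 m + 27647 m = 31007 m

31000 m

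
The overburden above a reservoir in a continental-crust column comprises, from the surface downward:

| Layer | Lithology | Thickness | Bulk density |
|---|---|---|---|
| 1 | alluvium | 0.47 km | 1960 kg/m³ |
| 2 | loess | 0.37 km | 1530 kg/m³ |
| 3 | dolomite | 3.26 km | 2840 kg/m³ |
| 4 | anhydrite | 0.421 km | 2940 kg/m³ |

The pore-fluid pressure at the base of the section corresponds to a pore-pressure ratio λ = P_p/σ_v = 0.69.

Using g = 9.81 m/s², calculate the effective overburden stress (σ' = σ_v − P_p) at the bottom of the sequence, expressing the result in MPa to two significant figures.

36 MPa

Overburden (lithostatic) stress σ_v:
alluvium: 1960 kg/m³ × 9.81 m/s² × 470 m = 9.037×10^6 Pa = 9.037 MPa
loess: 1530 kg/m³ × 9.81 m/s² × 370 m = 5.553×10^6 Pa = 5.553 MPa
dolomite: 2840 kg/m³ × 9.81 m/s² × 3260 m = 9.082×10^7 Pa = 90.82 MPa
anhydrite: 2940 kg/m³ × 9.81 m/s² × 421 m = 1.214×10^7 Pa = 12.14 MPa
Total = 9.037 + 5.553 + 90.82 + 12.14 = 117.56 MPa
Pore pressure P_p = λ·σ_v = 0.69 × 117.6 MPa = 81.11 MPa
Effective stress σ' = σ_v − P_p = 117.6 − 81.11 = 36.443 MPa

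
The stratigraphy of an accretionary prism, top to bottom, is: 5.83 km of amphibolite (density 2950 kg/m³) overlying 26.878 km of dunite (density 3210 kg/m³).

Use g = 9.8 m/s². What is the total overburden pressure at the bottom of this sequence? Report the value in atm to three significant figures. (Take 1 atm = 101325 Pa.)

amphibolite: 2950 kg/m³ × 9.8 m/s² × 5830 m = 1.685×10^8 Pa = 1663 atm
dunite: 3210 kg/m³ × 9.8 m/s² × 26878 m = 8.455×10^8 Pa = 8345 atm
Total = 1663 + 8345 = 10008 atm

10000 atm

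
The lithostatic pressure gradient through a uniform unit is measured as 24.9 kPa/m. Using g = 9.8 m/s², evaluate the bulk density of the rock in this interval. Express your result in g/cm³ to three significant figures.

2.54 g/cm³

ρ = (dP/dz)/g = 24.9 kPa/m / 9.8 m/s² = 24900 Pa/m / 9.8 m/s² = 2540.8 kg/m³
= 2.541 g/cm³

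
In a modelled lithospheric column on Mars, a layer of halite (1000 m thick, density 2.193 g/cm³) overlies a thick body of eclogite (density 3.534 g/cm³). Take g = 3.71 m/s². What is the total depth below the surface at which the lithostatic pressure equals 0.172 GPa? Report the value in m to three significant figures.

Pressure at base of upper layers: 2193×3.71×1000 = 8.136×10^6 Pa = 8.136×10^-3 GPa
Remaining pressure to be supplied by eclogite: 1.720×10^8 − 8.136×10^6 = 1.639×10^8 Pa
Additional depth in eclogite = 1.639×10^8 Pa / (3534 kg/m³ × 3.71 m/s²) = 12498 m
Total depth = 1000 m + 12498 m = 13498 m

13500 m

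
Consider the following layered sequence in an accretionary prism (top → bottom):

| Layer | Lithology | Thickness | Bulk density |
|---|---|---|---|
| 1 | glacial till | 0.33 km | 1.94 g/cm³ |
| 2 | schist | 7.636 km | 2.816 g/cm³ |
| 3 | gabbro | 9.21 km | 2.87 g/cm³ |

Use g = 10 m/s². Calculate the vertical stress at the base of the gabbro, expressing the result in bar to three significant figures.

4860 bar

glacial till: 1940 kg/m³ × 10 m/s² × 330 m = 6.402×10^6 Pa = 64.02 bar
schist: 2816 kg/m³ × 10 m/s² × 7636 m = 2.150×10^8 Pa = 2150 bar
gabbro: 2870 kg/m³ × 10 m/s² × 9210 m = 2.643×10^8 Pa = 2643 bar
Total = 64.02 + 2150 + 2643 = 4857.6 bar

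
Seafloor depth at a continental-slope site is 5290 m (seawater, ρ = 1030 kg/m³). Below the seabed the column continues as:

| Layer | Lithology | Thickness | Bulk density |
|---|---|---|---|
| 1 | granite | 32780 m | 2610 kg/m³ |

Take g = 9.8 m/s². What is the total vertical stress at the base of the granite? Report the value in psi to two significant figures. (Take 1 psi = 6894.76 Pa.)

130000 psi

seawater: 1030 kg/m³ × 9.8 m/s² × 5290 m = 5.340×10^7 Pa = 7745 psi
granite: 2610 kg/m³ × 9.8 m/s² × 32780 m = 8.384×10^8 Pa = 1.216×10^5 psi
Total = 7745 + 1.216×10^5 = 1.2935×10^5 psi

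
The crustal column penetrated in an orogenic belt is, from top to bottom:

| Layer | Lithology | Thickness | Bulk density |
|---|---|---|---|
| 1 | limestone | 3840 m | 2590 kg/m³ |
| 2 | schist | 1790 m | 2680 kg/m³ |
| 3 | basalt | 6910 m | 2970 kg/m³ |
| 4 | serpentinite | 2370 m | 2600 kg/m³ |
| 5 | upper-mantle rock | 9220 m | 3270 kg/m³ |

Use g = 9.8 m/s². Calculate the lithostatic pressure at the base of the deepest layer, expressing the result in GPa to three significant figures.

limestone: 2590 kg/m³ × 9.8 m/s² × 3840 m = 9.747×10^7 Pa = 0.09747 GPa
schist: 2680 kg/m³ × 9.8 m/s² × 1790 m = 4.701×10^7 Pa = 0.04701 GPa
basalt: 2970 kg/m³ × 9.8 m/s² × 6910 m = 2.011×10^8 Pa = 0.2011 GPa
serpentinite: 2600 kg/m³ × 9.8 m/s² × 2370 m = 6.039×10^7 Pa = 0.06039 GPa
upper-mantle rock: 3270 kg/m³ × 9.8 m/s² × 9220 m = 2.955×10^8 Pa = 0.2955 GPa
Total = 0.09747 + 0.04701 + 0.2011 + 0.06039 + 0.2955 = 0.70145 GPa

0.701 GPa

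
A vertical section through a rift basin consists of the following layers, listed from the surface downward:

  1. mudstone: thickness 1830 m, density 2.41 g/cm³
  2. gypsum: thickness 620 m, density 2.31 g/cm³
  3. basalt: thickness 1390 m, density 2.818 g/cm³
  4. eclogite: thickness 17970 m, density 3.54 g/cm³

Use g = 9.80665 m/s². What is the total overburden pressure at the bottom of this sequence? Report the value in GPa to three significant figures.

0.720 GPa

mudstone: 2410 kg/m³ × 9.80665 m/s² × 1830 m = 4.325×10^7 Pa = 0.04325 GPa
gypsum: 2310 kg/m³ × 9.80665 m/s² × 620 m = 1.405×10^7 Pa = 0.01405 GPa
basalt: 2818 kg/m³ × 9.80665 m/s² × 1390 m = 3.841×10^7 Pa = 0.03841 GPa
eclogite: 3540 kg/m³ × 9.80665 m/s² × 17970 m = 6.238×10^8 Pa = 0.6238 GPa
Total = 0.04325 + 0.01405 + 0.03841 + 0.6238 = 0.71955 GPa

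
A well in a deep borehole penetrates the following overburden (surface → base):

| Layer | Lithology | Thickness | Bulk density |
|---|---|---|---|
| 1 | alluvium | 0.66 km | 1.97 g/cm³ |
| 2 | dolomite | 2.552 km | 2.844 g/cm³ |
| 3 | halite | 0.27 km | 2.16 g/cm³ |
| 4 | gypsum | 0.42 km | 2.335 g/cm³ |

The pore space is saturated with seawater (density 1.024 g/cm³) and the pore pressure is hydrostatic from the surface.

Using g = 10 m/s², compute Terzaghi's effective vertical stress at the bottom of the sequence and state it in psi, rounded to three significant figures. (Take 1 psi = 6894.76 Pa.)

Overburden (lithostatic) stress σ_v:
alluvium: 1970 kg/m³ × 10 m/s² × 660 m = 1.300×10^7 Pa = 13.00 MPa
dolomite: 2844 kg/m³ × 10 m/s² × 2552 m = 7.258×10^7 Pa = 72.58 MPa
halite: 2160 kg/m³ × 10 m/s² × 270 m = 5.832×10^6 Pa = 5.832 MPa
gypsum: 2335 kg/m³ × 10 m/s² × 420 m = 9.807×10^6 Pa = 9.807 MPa
Total = 13.00 + 72.58 + 5.832 + 9.807 = 101.22 MPa
Pore pressure P_p = 1024 kg/m³ × 10 m/s² × 3902 m = 3.996×10^7 Pa = 39.96 MPa
Effective stress σ' = σ_v − P_p = 101.2 − 39.96 = 61.263 MPa = 8885.5 psi

8890 psi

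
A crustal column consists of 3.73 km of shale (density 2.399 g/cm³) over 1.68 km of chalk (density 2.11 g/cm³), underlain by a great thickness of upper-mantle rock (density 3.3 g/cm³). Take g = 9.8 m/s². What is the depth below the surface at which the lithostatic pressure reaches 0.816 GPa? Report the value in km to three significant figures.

Pressure at base of upper layers: 2399×9.8×3730 + 2110×9.8×1680 = 1.224×10^8 Pa = 0.1224 GPa
Remaining pressure to be supplied by upper-mantle rock: 8.160×10^8 − 1.224×10^8 = 6.936×10^8 Pa
Additional depth in upper-mantle rock = 6.936×10^8 Pa / (3300 kg/m³ × 9.8 m/s²) = 21446 m
Total depth = 5410 m + 21446 m = 26856 m
= 26.856 km

26.9 km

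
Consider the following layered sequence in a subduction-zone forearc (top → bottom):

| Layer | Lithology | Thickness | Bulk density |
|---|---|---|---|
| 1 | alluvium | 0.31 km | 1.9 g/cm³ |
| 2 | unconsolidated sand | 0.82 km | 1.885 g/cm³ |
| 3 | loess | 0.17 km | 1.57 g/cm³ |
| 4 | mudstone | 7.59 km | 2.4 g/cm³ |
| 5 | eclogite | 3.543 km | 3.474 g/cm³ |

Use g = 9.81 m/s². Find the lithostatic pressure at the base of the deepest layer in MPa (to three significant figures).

323 MPa

alluvium: 1900 kg/m³ × 9.81 m/s² × 310 m = 5.778×10^6 Pa = 5.778 MPa
unconsolidated sand: 1885 kg/m³ × 9.81 m/s² × 820 m = 1.516×10^7 Pa = 15.16 MPa
loess: 1570 kg/m³ × 9.81 m/s² × 170 m = 2.618×10^6 Pa = 2.618 MPa
mudstone: 2400 kg/m³ × 9.81 m/s² × 7590 m = 1.787×10^8 Pa = 178.7 MPa
eclogite: 3474 kg/m³ × 9.81 m/s² × 3543 m = 1.207×10^8 Pa = 120.7 MPa
Total = 5.778 + 15.16 + 2.618 + 178.7 + 120.7 = 323.00 MPa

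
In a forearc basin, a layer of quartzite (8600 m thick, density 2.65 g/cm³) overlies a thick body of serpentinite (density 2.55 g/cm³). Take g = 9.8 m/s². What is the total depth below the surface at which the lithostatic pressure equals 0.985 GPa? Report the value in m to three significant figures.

Pressure at base of upper layers: 2650×9.8×8600 = 2.233×10^8 Pa = 0.2233 GPa
Remaining pressure to be supplied by serpentinite: 9.850×10^8 − 2.233×10^8 = 7.617×10^8 Pa
Additional depth in serpentinite = 7.617×10^8 Pa / (2550 kg/m³ × 9.8 m/s²) = 30479 m
Total depth = 8600 m + 30479 m = 39079 m

39100 m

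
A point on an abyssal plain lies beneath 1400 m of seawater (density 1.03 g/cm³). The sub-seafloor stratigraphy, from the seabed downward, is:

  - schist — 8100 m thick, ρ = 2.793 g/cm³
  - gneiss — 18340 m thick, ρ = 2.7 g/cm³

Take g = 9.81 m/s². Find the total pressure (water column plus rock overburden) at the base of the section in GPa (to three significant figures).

seawater: 1030 kg/m³ × 9.81 m/s² × 1400 m = 1.415×10^7 Pa = 0.01415 GPa
schist: 2793 kg/m³ × 9.81 m/s² × 8100 m = 2.219×10^8 Pa = 0.2219 GPa
gneiss: 2700 kg/m³ × 9.81 m/s² × 18340 m = 4.858×10^8 Pa = 0.4858 GPa
Total = 0.01415 + 0.2219 + 0.4858 = 0.72185 GPa

0.722 GPa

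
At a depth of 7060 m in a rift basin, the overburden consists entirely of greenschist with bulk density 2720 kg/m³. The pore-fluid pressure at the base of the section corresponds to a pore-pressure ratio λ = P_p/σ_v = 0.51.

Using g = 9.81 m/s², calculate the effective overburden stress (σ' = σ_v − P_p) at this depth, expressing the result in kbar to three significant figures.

0.923 kbar

Overburden (lithostatic) stress σ_v:
greenschist: 2720 kg/m³ × 9.81 m/s² × 7060 m = 1.884×10^8 Pa = 188.4 MPa
Pore pressure P_p = λ·σ_v = 0.51 × 188.4 MPa = 96.08 MPa
Effective stress σ' = σ_v − P_p = 188.4 − 96.08 = 92.308 MPa = 0.92308 kbar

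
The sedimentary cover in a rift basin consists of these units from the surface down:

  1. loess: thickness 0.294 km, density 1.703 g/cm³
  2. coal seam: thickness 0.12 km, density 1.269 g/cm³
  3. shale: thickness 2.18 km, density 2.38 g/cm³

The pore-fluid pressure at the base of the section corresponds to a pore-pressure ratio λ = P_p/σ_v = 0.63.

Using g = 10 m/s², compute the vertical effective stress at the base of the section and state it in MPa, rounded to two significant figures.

Overburden (lithostatic) stress σ_v:
loess: 1703 kg/m³ × 10 m/s² × 294 m = 5.007×10^6 Pa = 5.007 MPa
coal seam: 1269 kg/m³ × 10 m/s² × 120 m = 1.523×10^6 Pa = 1.523 MPa
shale: 2380 kg/m³ × 10 m/s² × 2180 m = 5.188×10^7 Pa = 51.88 MPa
Total = 5.007 + 1.523 + 51.88 = 58.414 MPa
Pore pressure P_p = λ·σ_v = 0.63 × 58.41 MPa = 36.80 MPa
Effective stress σ' = σ_v − P_p = 58.41 − 36.80 = 21.613 MPa

22 MPa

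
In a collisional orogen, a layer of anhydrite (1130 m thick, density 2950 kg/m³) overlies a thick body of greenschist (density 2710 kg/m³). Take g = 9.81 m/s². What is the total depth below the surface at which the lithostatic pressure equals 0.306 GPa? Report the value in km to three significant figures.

11.4 km

Pressure at base of upper layers: 2950×9.81×1130 = 3.270×10^7 Pa = 0.03270 GPa
Remaining pressure to be supplied by greenschist: 3.060×10^8 − 3.270×10^7 = 2.733×10^8 Pa
Additional depth in greenschist = 2.733×10^8 Pa / (2710 kg/m³ × 9.81 m/s²) = 10280 m
Total depth = 1130 m + 10280 m = 11410 m
= 11.410 km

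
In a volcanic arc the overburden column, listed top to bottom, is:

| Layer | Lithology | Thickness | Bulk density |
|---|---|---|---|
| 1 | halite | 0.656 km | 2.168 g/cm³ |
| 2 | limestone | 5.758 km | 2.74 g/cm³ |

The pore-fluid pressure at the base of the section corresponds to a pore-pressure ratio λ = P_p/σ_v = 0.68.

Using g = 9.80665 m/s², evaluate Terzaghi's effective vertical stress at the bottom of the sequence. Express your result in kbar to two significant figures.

0.54 kbar

Overburden (lithostatic) stress σ_v:
halite: 2168 kg/m³ × 9.80665 m/s² × 656 m = 1.395×10^7 Pa = 13.95 MPa
limestone: 2740 kg/m³ × 9.80665 m/s² × 5758 m = 1.547×10^8 Pa = 154.7 MPa
Total = 13.95 + 154.7 = 168.67 MPa
Pore pressure P_p = λ·σ_v = 0.68 × 168.7 MPa = 114.7 MPa
Effective stress σ' = σ_v − P_p = 168.7 − 114.7 = 53.973 MPa = 0.53973 kbar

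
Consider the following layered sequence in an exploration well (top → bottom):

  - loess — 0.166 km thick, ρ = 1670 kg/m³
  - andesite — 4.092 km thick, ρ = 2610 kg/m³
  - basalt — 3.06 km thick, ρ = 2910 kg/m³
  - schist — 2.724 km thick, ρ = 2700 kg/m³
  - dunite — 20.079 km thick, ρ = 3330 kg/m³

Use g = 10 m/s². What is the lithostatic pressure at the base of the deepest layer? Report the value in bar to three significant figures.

loess: 1670 kg/m³ × 10 m/s² × 166 m = 2.772×10^6 Pa = 27.72 bar
andesite: 2610 kg/m³ × 10 m/s² × 4092 m = 1.068×10^8 Pa = 1068 bar
basalt: 2910 kg/m³ × 10 m/s² × 3060 m = 8.905×10^7 Pa = 890.5 bar
schist: 2700 kg/m³ × 10 m/s² × 2724 m = 7.355×10^7 Pa = 735.5 bar
dunite: 3330 kg/m³ × 10 m/s² × 20079 m = 6.686×10^8 Pa = 6686 bar
Total = 27.72 + 1068 + 890.5 + 735.5 + 6686 = 9408.0 bar

9410 bar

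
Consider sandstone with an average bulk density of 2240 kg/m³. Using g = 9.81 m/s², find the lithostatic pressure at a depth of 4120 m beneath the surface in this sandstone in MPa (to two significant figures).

91 MPa

sandstone: 2240 kg/m³ × 9.81 m/s² × 4120 m = 9.053×10^7 Pa = 90.53 MPa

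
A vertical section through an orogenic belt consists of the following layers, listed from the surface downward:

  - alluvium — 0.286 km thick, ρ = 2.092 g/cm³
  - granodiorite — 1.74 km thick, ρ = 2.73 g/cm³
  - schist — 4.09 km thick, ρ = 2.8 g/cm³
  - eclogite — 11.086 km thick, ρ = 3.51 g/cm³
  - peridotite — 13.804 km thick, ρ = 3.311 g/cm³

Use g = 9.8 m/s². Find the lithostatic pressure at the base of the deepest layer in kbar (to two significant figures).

9.9 kbar

alluvium: 2092 kg/m³ × 9.8 m/s² × 286 m = 5.863×10^6 Pa = 0.05863 kbar
granodiorite: 2730 kg/m³ × 9.8 m/s² × 1740 m = 4.655×10^7 Pa = 0.4655 kbar
schist: 2800 kg/m³ × 9.8 m/s² × 4090 m = 1.122×10^8 Pa = 1.122 kbar
eclogite: 3510 kg/m³ × 9.8 m/s² × 11086 m = 3.813×10^8 Pa = 3.813 kbar
peridotite: 3311 kg/m³ × 9.8 m/s² × 13804 m = 4.479×10^8 Pa = 4.479 kbar
Total = 0.05863 + 0.4655 + 1.122 + 3.813 + 4.479 = 9.9389 kbar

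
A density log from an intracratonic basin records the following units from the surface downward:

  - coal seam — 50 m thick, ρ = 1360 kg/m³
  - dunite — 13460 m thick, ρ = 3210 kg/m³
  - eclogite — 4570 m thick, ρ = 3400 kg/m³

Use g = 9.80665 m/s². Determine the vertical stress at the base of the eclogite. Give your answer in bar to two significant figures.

5800 bar

coal seam: 1360 kg/m³ × 9.80665 m/s² × 50 m = 6.669×10^5 Pa = 6.669 bar
dunite: 3210 kg/m³ × 9.80665 m/s² × 13460 m = 4.237×10^8 Pa = 4237 bar
eclogite: 3400 kg/m³ × 9.80665 m/s² × 4570 m = 1.524×10^8 Pa = 1524 bar
Total = 6.669 + 4237 + 1524 = 5767.5 bar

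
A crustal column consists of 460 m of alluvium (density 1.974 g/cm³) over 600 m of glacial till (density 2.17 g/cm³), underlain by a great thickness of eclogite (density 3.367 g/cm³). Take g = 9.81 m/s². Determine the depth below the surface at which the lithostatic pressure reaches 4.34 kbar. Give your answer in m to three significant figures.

13500 m

Pressure at base of upper layers: 1974×9.81×460 + 2170×9.81×600 = 2.168×10^7 Pa = 0.2168 kbar
Remaining pressure to be supplied by eclogite: 4.340×10^8 − 2.168×10^7 = 4.123×10^8 Pa
Additional depth in eclogite = 4.123×10^8 Pa / (3367 kg/m³ × 9.81 m/s²) = 12483 m
Total depth = 1060 m + 12483 m = 13543 m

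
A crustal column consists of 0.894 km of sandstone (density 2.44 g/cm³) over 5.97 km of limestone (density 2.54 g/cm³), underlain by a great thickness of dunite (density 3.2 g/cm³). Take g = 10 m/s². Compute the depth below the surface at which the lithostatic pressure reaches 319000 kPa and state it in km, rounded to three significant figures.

Pressure at base of upper layers: 2440×10×894 + 2540×10×5970 = 1.735×10^8 Pa = 1.735×10^5 kPa
Remaining pressure to be supplied by dunite: 3.190×10^8 − 1.735×10^8 = 1.455×10^8 Pa
Additional depth in dunite = 1.455×10^8 Pa / (3200 kg/m³ × 10 m/s²) = 4548.4 m
Total depth = 6864 m + 4548.4 m = 11412 m
= 11.412 km

11.4 km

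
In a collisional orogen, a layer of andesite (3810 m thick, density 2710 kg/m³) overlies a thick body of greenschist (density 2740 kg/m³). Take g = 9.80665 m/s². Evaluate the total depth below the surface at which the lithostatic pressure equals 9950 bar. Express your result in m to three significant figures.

Pressure at base of upper layers: 2710×9.80665×3810 = 1.013×10^8 Pa = 1013 bar
Remaining pressure to be supplied by greenschist: 9.950×10^8 − 1.013×10^8 = 8.937×10^8 Pa
Additional depth in greenschist = 8.937×10^8 Pa / (2740 kg/m³ × 9.80665 m/s²) = 33262 m
Total depth = 3810 m + 33262 m = 37072 m

37100 m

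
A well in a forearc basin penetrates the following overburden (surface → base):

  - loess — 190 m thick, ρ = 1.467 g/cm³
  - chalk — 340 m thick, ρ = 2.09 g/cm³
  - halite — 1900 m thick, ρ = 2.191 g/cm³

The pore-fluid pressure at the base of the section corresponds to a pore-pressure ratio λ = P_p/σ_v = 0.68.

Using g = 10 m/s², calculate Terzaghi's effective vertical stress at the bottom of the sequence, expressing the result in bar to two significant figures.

160 bar

Overburden (lithostatic) stress σ_v:
loess: 1467 kg/m³ × 10 m/s² × 190 m = 2.787×10^6 Pa = 2.787 MPa
chalk: 2090 kg/m³ × 10 m/s² × 340 m = 7.106×10^6 Pa = 7.106 MPa
halite: 2191 kg/m³ × 10 m/s² × 1900 m = 4.163×10^7 Pa = 41.63 MPa
Total = 2.787 + 7.106 + 41.63 = 51.522 MPa
Pore pressure P_p = λ·σ_v = 0.68 × 51.52 MPa = 35.04 MPa
Effective stress σ' = σ_v − P_p = 51.52 − 35.04 = 16.487 MPa = 164.87 bar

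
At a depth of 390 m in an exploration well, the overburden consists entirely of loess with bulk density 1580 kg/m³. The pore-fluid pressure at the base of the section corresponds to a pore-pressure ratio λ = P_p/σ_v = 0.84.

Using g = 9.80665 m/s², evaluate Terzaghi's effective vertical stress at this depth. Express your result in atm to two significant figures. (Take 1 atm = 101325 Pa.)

9.5 atm

Overburden (lithostatic) stress σ_v:
loess: 1580 kg/m³ × 9.80665 m/s² × 390 m = 6.043×10^6 Pa = 6.043 MPa
Pore pressure P_p = λ·σ_v = 0.84 × 6.043 MPa = 5.076 MPa
Effective stress σ' = σ_v − P_p = 6.043 − 5.076 = 0.96686 MPa = 9.5421 atm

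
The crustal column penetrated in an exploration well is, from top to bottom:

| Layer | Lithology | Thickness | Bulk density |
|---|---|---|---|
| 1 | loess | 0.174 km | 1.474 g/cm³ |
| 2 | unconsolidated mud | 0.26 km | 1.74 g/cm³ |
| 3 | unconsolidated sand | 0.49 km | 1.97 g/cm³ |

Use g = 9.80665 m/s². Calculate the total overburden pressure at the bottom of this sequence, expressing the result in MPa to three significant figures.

loess: 1474 kg/m³ × 9.80665 m/s² × 174 m = 2.515×10^6 Pa = 2.515 MPa
unconsolidated mud: 1740 kg/m³ × 9.80665 m/s² × 260 m = 4.437×10^6 Pa = 4.437 MPa
unconsolidated sand: 1970 kg/m³ × 9.80665 m/s² × 490 m = 9.466×10^6 Pa = 9.466 MPa
Total = 2.515 + 4.437 + 9.466 = 16.418 MPa

16.4 MPa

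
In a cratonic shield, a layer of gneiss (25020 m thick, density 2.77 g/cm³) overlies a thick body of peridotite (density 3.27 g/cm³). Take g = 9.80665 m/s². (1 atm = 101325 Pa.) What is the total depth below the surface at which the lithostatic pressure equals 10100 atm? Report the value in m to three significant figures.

35700 m

Pressure at base of upper layers: 2770×9.80665×25020 = 6.797×10^8 Pa = 6708 atm
Remaining pressure to be supplied by peridotite: 1.023×10^9 − 6.797×10^8 = 3.437×10^8 Pa
Additional depth in peridotite = 3.437×10^8 Pa / (3270 kg/m³ × 9.80665 m/s²) = 10719 m
Total depth = 25020 m + 10719 m = 35739 m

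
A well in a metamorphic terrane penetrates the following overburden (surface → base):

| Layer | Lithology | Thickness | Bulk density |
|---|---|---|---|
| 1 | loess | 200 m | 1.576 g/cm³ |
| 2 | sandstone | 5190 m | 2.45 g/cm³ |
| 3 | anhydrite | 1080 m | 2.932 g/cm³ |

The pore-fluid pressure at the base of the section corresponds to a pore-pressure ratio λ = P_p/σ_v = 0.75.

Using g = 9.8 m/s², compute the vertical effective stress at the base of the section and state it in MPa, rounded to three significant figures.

39.7 MPa

Overburden (lithostatic) stress σ_v:
loess: 1576 kg/m³ × 9.8 m/s² × 200 m = 3.089×10^6 Pa = 3.089 MPa
sandstone: 2450 kg/m³ × 9.8 m/s² × 5190 m = 1.246×10^8 Pa = 124.6 MPa
anhydrite: 2932 kg/m³ × 9.8 m/s² × 1080 m = 3.103×10^7 Pa = 31.03 MPa
Total = 3.089 + 124.6 + 31.03 = 158.73 MPa
Pore pressure P_p = λ·σ_v = 0.75 × 158.7 MPa = 119.0 MPa
Effective stress σ' = σ_v − P_p = 158.7 − 119.0 = 39.683 MPa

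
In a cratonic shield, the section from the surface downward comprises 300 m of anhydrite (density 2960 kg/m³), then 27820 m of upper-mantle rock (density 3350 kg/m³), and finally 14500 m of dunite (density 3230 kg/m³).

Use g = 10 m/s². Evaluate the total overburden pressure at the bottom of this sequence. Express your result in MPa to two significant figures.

anhydrite: 2960 kg/m³ × 10 m/s² × 300 m = 8.880×10^6 Pa = 8.880 MPa
upper-mantle rock: 3350 kg/m³ × 10 m/s² × 27820 m = 9.320×10^8 Pa = 932.0 MPa
dunite: 3230 kg/m³ × 10 m/s² × 14500 m = 4.684×10^8 Pa = 468.4 MPa
Total = 8.880 + 932.0 + 468.4 = 1409.2 MPa

1400 MPa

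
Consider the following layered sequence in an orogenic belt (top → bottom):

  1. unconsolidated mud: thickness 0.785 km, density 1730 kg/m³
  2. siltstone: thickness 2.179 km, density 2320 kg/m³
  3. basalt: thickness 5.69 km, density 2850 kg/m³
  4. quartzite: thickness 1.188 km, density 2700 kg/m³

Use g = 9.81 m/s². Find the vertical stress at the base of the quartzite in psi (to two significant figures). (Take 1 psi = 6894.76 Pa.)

37000 psi

unconsolidated mud: 1730 kg/m³ × 9.81 m/s² × 785 m = 1.332×10^7 Pa = 1932 psi
siltstone: 2320 kg/m³ × 9.81 m/s² × 2179 m = 4.959×10^7 Pa = 7193 psi
basalt: 2850 kg/m³ × 9.81 m/s² × 5690 m = 1.591×10^8 Pa = 23073 psi
quartzite: 2700 kg/m³ × 9.81 m/s² × 1188 m = 3.147×10^7 Pa = 4564 psi
Total = 1932 + 7193 + 23073 + 4564 = 36762 psi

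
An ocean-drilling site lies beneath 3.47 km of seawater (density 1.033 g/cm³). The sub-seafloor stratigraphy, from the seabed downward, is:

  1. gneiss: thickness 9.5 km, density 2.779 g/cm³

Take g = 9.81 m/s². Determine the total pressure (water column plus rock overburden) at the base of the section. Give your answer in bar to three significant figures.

seawater: 1033 kg/m³ × 9.81 m/s² × 3470 m = 3.516×10^7 Pa = 351.6 bar
gneiss: 2779 kg/m³ × 9.81 m/s² × 9500 m = 2.590×10^8 Pa = 2590 bar
Total = 351.6 + 2590 = 2941.5 bar

2940 bar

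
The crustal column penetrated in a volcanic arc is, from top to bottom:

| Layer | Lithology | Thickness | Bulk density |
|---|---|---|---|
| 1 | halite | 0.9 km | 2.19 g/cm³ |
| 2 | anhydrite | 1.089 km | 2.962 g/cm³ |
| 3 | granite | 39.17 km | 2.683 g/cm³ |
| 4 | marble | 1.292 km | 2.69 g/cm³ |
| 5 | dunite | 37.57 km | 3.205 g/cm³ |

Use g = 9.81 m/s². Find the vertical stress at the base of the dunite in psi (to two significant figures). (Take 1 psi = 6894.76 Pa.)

330000 psi

halite: 2190 kg/m³ × 9.81 m/s² × 900 m = 1.934×10^7 Pa = 2804 psi
anhydrite: 2962 kg/m³ × 9.81 m/s² × 1089 m = 3.164×10^7 Pa = 4589 psi
granite: 2683 kg/m³ × 9.81 m/s² × 39170 m = 1.031×10^9 Pa = 1.495×10^5 psi
marble: 2690 kg/m³ × 9.81 m/s² × 1292 m = 3.409×10^7 Pa = 4945 psi
dunite: 3205 kg/m³ × 9.81 m/s² × 37570 m = 1.181×10^9 Pa = 1.713×10^5 psi
Total = 2804 + 4589 + 1.495×10^5 + 4945 + 1.713×10^5 = 3.3319×10^5 psi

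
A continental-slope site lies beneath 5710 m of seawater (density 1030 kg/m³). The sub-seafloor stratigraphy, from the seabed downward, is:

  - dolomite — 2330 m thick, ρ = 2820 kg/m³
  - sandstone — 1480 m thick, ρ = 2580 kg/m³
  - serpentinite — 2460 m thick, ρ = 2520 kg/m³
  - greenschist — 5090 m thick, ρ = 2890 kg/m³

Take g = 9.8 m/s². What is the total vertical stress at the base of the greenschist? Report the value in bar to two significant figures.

3600 bar

seawater: 1030 kg/m³ × 9.8 m/s² × 5710 m = 5.764×10^7 Pa = 576.4 bar
dolomite: 2820 kg/m³ × 9.8 m/s² × 2330 m = 6.439×10^7 Pa = 643.9 bar
sandstone: 2580 kg/m³ × 9.8 m/s² × 1480 m = 3.742×10^7 Pa = 374.2 bar
serpentinite: 2520 kg/m³ × 9.8 m/s² × 2460 m = 6.075×10^7 Pa = 607.5 bar
greenschist: 2890 kg/m³ × 9.8 m/s² × 5090 m = 1.442×10^8 Pa = 1442 bar
Total = 576.4 + 643.9 + 374.2 + 607.5 + 1442 = 3643.6 bar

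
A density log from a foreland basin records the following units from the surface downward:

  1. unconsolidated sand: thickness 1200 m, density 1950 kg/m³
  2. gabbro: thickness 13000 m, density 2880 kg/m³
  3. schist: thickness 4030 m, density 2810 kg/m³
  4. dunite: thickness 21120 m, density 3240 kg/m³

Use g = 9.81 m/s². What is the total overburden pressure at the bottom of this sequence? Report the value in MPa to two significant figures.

1200 MPa

unconsolidated sand: 1950 kg/m³ × 9.81 m/s² × 1200 m = 2.296×10^7 Pa = 22.96 MPa
gabbro: 2880 kg/m³ × 9.81 m/s² × 13000 m = 3.673×10^8 Pa = 367.3 MPa
schist: 2810 kg/m³ × 9.81 m/s² × 4030 m = 1.111×10^8 Pa = 111.1 MPa
dunite: 3240 kg/m³ × 9.81 m/s² × 21120 m = 6.713×10^8 Pa = 671.3 MPa
Total = 22.96 + 367.3 + 111.1 + 671.3 = 1172.6 MPa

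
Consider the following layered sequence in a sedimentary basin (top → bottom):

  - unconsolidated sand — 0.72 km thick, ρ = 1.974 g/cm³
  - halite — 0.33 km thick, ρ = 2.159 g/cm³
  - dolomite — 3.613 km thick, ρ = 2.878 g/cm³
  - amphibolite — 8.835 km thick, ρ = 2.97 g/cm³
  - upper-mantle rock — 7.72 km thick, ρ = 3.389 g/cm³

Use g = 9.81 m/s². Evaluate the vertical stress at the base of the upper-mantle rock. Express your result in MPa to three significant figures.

637 MPa

unconsolidated sand: 1974 kg/m³ × 9.81 m/s² × 720 m = 1.394×10^7 Pa = 13.94 MPa
halite: 2159 kg/m³ × 9.81 m/s² × 330 m = 6.989×10^6 Pa = 6.989 MPa
dolomite: 2878 kg/m³ × 9.81 m/s² × 3613 m = 1.020×10^8 Pa = 102.0 MPa
amphibolite: 2970 kg/m³ × 9.81 m/s² × 8835 m = 2.574×10^8 Pa = 257.4 MPa
upper-mantle rock: 3389 kg/m³ × 9.81 m/s² × 7720 m = 2.567×10^8 Pa = 256.7 MPa
Total = 13.94 + 6.989 + 102.0 + 257.4 + 256.7 = 637.01 MPa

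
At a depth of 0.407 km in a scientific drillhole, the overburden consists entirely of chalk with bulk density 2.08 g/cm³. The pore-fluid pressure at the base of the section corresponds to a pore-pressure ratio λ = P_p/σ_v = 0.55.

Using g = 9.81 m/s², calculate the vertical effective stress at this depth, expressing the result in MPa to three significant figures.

Overburden (lithostatic) stress σ_v:
chalk: 2080 kg/m³ × 9.81 m/s² × 407 m = 8.305×10^6 Pa = 8.305 MPa
Pore pressure P_p = λ·σ_v = 0.55 × 8.305 MPa = 4.568 MPa
Effective stress σ' = σ_v − P_p = 8.305 − 4.568 = 3.7371 MPa

3.74 MPa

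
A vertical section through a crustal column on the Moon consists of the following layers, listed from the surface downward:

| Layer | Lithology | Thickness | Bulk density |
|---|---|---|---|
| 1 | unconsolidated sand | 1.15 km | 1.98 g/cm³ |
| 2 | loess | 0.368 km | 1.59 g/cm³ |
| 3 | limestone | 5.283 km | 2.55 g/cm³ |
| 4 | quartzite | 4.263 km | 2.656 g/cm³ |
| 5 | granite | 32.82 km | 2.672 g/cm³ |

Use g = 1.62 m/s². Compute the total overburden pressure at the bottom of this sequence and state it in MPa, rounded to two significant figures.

190 MPa

unconsolidated sand: 1980 kg/m³ × 1.62 m/s² × 1150 m = 3.689×10^6 Pa = 3.689 MPa
loess: 1590 kg/m³ × 1.62 m/s² × 368 m = 9.479×10^5 Pa = 0.9479 MPa
limestone: 2550 kg/m³ × 1.62 m/s² × 5283 m = 2.182×10^7 Pa = 21.82 MPa
quartzite: 2656 kg/m³ × 1.62 m/s² × 4263 m = 1.834×10^7 Pa = 18.34 MPa
granite: 2672 kg/m³ × 1.62 m/s² × 32820 m = 1.421×10^8 Pa = 142.1 MPa
Total = 3.689 + 0.9479 + 21.82 + 18.34 + 142.1 = 186.87 MPa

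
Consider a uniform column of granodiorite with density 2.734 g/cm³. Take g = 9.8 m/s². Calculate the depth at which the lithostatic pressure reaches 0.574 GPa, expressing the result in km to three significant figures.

21.4 km

h = P/(ρg) = 0.574 GPa / (2734 kg/m³ × 9.8 m/s²) = 5.740×10^8 Pa / 26793 Pa/m = 21423 m
= 21.423 km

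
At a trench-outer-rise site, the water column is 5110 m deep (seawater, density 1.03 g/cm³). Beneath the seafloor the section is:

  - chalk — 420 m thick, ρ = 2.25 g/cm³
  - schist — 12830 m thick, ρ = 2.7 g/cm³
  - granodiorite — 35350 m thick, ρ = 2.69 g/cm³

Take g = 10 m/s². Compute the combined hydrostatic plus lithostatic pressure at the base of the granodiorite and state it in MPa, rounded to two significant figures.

seawater: 1030 kg/m³ × 10 m/s² × 5110 m = 5.263×10^7 Pa = 52.63 MPa
chalk: 2250 kg/m³ × 10 m/s² × 420 m = 9.450×10^6 Pa = 9.450 MPa
schist: 2700 kg/m³ × 10 m/s² × 12830 m = 3.464×10^8 Pa = 346.4 MPa
granodiorite: 2690 kg/m³ × 10 m/s² × 35350 m = 9.509×10^8 Pa = 950.9 MPa
Total = 52.63 + 9.450 + 346.4 + 950.9 = 1359.4 MPa

1400 MPa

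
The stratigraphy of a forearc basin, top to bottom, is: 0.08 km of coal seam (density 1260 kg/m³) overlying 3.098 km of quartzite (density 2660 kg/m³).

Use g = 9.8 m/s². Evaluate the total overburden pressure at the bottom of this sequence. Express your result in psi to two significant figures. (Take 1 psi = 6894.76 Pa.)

coal seam: 1260 kg/m³ × 9.8 m/s² × 80 m = 9.878×10^5 Pa = 143.3 psi
quartzite: 2660 kg/m³ × 9.8 m/s² × 3098 m = 8.076×10^7 Pa = 11713 psi
Total = 143.3 + 11713 = 11856 psi

12000 psi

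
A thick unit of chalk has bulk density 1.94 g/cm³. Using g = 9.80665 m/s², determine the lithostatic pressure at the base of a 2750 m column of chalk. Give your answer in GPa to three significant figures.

chalk: 1940 kg/m³ × 9.80665 m/s² × 2750 m = 5.232×10^7 Pa = 0.05232 GPa

0.0523 GPa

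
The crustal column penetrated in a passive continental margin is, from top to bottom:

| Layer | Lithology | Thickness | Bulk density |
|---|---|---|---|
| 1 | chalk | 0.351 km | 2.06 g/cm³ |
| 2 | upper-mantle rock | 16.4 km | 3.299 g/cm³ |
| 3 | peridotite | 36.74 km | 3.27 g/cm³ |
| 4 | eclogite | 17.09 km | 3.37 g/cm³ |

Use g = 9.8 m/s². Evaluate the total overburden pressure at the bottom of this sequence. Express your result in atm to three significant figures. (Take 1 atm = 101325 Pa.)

chalk: 2060 kg/m³ × 9.8 m/s² × 351 m = 7.086×10^6 Pa = 69.93 atm
upper-mantle rock: 3299 kg/m³ × 9.8 m/s² × 16400 m = 5.302×10^8 Pa = 5233 atm
peridotite: 3270 kg/m³ × 9.8 m/s² × 36740 m = 1.177×10^9 Pa = 11620 atm
eclogite: 3370 kg/m³ × 9.8 m/s² × 17090 m = 5.644×10^8 Pa = 5570 atm
Total = 69.93 + 5233 + 11620 + 5570 = 22493 atm

22500 atm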